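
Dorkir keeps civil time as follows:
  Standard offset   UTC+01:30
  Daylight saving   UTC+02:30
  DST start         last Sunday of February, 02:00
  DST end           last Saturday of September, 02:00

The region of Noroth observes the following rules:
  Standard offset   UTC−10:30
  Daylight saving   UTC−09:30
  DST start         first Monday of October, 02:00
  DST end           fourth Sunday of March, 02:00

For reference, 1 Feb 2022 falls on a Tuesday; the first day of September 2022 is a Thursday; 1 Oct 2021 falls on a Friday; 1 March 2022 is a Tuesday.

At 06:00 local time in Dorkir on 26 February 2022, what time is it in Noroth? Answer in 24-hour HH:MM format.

1 February 2022 is a Tuesday, so Sundays fall on 6, 13, 20, 27; the last is February 27.
1 September 2022 is a Thursday, so Saturdays fall on 3, 10, 17, 24; the last is September 24.
Daylight saving runs 27 February – 24 September; 26 February 2022 is outside that window, so Dorkir is on standard time at UTC+01:30.
06:00 Dorkir − 1h30m = 04:30 UTC.
1 October 2021 is a Friday, so the first Monday is October 4.
1 March 2022 is a Tuesday, so the first Sunday is March 6 and the fourth is March 27.
At the standard offset (UTC−10:30), 04:30 UTC − 10h30m = 18:00 Noroth standard time (rolling into the previous day, 25 February 2022).
The standard-time date in Noroth, 25 February 2022, falls between 4 October 2021 and 27 March 2022, so daylight saving is in effect and Noroth is at UTC−09:30.
04:30 UTC − 9h30m = 19:00 Noroth (rolling into the previous day, 25 February 2022).

19:00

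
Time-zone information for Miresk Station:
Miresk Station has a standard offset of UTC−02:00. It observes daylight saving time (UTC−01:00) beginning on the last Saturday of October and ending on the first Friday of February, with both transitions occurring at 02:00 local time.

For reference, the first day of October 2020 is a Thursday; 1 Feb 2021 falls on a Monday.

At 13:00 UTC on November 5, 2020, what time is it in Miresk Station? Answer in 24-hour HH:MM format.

12:00

1 October 2020 is a Thursday, so Saturdays fall on 3, 10, 17, 24, 31; the last is October 31.
1 February 2021 is a Monday, so the first Friday is February 5.
At the standard offset (UTC−02:00), 13:00 UTC − 2h = 11:00 Miresk Station standard time.
The standard-time date in Miresk Station, November 5, 2020, falls between 31 October 2020 and 5 February 2021, so daylight saving is in effect and Miresk Station is at UTC−01:00.
13:00 UTC − 1h = 12:00 local.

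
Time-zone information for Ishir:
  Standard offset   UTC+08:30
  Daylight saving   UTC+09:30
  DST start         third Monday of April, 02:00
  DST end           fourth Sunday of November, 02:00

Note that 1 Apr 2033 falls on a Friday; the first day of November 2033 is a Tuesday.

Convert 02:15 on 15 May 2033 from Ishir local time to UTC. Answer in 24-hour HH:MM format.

16:45

1 April 2033 is a Friday, so the first Monday is April 4 and the third is April 18.
1 November 2033 is a Tuesday, so the first Sunday is November 6 and the fourth is November 27.
15 May 2033 falls between 18 April and 27 November, so daylight saving is in effect and Ishir is at UTC+09:30.
02:15 local − 9h30m = 16:45 UTC (rolling into the previous day, 14 May 2033).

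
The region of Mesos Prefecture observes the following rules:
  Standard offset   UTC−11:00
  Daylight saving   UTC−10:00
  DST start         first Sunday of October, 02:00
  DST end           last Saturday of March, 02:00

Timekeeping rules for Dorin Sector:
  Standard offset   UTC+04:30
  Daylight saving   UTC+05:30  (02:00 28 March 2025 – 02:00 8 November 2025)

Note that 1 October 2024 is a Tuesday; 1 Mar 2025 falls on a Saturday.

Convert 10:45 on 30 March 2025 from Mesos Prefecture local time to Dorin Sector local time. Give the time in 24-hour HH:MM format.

1 October 2024 is a Tuesday, so the first Sunday is October 6.
1 March 2025 is a Saturday, so Saturdays fall on 1, 8, 15, 22, 29; the last is March 29.
30 March 2025 does not fall between 6 October 2024 and 29 March 2025, so daylight saving is not in effect and Mesos Prefecture is at UTC−11:00.
10:45 Mesos Prefecture + 11h = 21:45 UTC.
At the standard offset (UTC+04:30), 21:45 UTC + 4h30m = 02:15 Dorin Sector standard time (rolling into the next day, 31 March 2025).
Daylight saving runs 28 March – 8 November; the standard-time date in Dorin Sector, 31 March 2025, is inside that window, so Dorin Sector is at UTC+05:30.
21:45 UTC + 5h30m = 03:15 Dorin Sector (rolling into the next day, 31 March 2025).

03:15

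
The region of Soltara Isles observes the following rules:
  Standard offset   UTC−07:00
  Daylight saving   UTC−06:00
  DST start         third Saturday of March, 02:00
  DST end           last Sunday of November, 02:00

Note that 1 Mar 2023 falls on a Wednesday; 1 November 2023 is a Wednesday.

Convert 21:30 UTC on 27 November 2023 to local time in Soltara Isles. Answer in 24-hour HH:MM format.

1 March 2023 is a Wednesday, so the first Saturday is March 4 and the third is March 18.
1 November 2023 is a Wednesday, so Sundays fall on 5, 12, 19, 26; the last is November 26.
At the standard offset (UTC−07:00), 21:30 UTC − 7h = 14:30 Soltara Isles standard time.
The standard-time date in Soltara Isles, 27 November 2023, is outside the daylight-saving period (18 March – 26 November), so Soltara Isles is on standard time, UTC−07:00.
21:30 UTC − 7h = 14:30 local.

14:30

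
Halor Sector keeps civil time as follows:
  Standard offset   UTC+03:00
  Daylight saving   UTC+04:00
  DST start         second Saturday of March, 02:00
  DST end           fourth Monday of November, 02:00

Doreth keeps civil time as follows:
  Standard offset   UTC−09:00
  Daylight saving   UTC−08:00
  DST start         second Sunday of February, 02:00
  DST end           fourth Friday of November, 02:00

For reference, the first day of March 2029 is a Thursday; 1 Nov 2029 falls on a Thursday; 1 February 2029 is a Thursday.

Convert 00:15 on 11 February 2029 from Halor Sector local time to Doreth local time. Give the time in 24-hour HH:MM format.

1 March 2029 is a Thursday, so the first Saturday is March 3 and the second is March 10.
1 November 2029 is a Thursday, so the first Monday is November 5 and the fourth is November 26.
11 February 2029 does not fall between 10 March and 26 November, so daylight saving is not in effect and Halor Sector is at UTC+03:00.
00:15 Halor Sector − 3h = 21:15 UTC (rolling into the previous day, 10 February 2029).
1 February 2029 is a Thursday, so the first Sunday is February 4 and the second is February 11.
1 November 2029 is a Thursday, so the first Friday is November 2 and the fourth is November 23.
At the standard offset (UTC−09:00), 21:15 UTC − 9h = 12:15 Doreth standard time.
Daylight saving runs 11 February – 23 November; the standard-time date in Doreth, 10 February 2029, is outside that window, so Doreth is on standard time at UTC−09:00.
21:15 UTC − 9h = 12:15 Doreth.

12:15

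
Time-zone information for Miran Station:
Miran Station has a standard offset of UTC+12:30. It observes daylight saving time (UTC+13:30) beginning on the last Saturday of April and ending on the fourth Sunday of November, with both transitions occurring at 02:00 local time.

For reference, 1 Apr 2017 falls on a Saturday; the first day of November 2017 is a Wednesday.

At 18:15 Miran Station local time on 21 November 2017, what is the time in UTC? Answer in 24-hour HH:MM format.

1 April 2017 is a Saturday, so Saturdays fall on 1, 8, 15, 22, 29; the last is April 29.
1 November 2017 is a Wednesday, so the first Sunday is November 5 and the fourth is November 26.
Daylight saving runs 29 April – 26 November; 21 November 2017 is inside that window, so Miran Station is at UTC+13:30.
18:15 local − 13h30m = 04:45 UTC.

04:45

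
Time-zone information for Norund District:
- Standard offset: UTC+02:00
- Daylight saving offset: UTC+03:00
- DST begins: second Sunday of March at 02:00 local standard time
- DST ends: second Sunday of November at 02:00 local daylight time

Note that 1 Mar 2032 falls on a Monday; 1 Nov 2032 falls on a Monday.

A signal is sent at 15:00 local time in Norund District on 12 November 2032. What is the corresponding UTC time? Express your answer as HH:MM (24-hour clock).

1 March 2032 is a Monday, so the first Sunday is March 7 and the second is March 14.
1 November 2032 is a Monday, so the first Sunday is November 7 and the second is November 14.
12 November 2032 lies within the daylight-saving period (14 March – 14 November), so Norund District is on daylight time, UTC+03:00.
15:00 local − 3h = 12:00 UTC.

12:00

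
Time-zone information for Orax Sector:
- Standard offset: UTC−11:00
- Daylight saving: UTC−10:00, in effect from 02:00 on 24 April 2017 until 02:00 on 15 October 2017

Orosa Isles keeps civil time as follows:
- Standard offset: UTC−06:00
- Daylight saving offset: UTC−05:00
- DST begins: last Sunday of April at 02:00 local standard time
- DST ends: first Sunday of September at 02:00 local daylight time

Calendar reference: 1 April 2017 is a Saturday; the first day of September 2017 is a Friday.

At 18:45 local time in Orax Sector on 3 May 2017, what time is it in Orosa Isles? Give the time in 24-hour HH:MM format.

23:45

Daylight saving runs 24 April – 15 October; 3 May 2017 is inside that window, so Orax Sector is at UTC−10:00.
18:45 Orax Sector + 10h = 04:45 UTC (rolling into the next day, 4 May 2017).
1 April 2017 is a Saturday, so Sundays fall on 2, 9, 16, 23, 30; the last is April 30.
1 September 2017 is a Friday, so the first Sunday is September 3.
At the standard offset (UTC−06:00), 04:45 UTC − 6h = 22:45 Orosa Isles standard time (rolling into the previous day, 3 May 2017).
The standard-time date in Orosa Isles, 3 May 2017, lies within the daylight-saving period (30 April – 3 September), so Orosa Isles is on daylight time, UTC−05:00.
04:45 UTC − 5h = 23:45 Orosa Isles (rolling into the previous day, 3 May 2017).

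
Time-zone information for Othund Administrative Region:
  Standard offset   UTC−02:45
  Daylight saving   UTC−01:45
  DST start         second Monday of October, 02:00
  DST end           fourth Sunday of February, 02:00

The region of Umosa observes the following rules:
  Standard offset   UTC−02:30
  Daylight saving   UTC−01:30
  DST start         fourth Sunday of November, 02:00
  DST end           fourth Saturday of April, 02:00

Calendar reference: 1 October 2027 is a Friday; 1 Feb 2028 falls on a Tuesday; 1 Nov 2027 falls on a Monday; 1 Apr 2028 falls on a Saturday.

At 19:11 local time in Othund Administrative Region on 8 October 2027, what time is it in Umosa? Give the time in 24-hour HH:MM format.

19:26

1 October 2027 is a Friday, so the first Monday is October 4 and the second is October 11.
1 February 2028 is a Tuesday, so the first Sunday is February 6 and the fourth is February 27.
8 October 2027 does not fall between 11 October 2027 and 27 February 2028, so daylight saving is not in effect and Othund Administrative Region is at UTC−02:45.
19:11 Othund Administrative Region + 2h45m = 21:56 UTC.
1 November 2027 is a Monday, so the first Sunday is November 7 and the fourth is November 28.
1 April 2028 is a Saturday, so the first Saturday is April 1 and the fourth is April 22.
At the standard offset (UTC−02:30), 21:56 UTC − 2h30m = 19:26 Umosa standard time.
Daylight saving runs 28 November 2027 – 22 April 2028; the standard-time date in Umosa, 8 October 2027, is outside that window, so Umosa is on standard time at UTC−02:30.
21:56 UTC − 2h30m = 19:26 Umosa.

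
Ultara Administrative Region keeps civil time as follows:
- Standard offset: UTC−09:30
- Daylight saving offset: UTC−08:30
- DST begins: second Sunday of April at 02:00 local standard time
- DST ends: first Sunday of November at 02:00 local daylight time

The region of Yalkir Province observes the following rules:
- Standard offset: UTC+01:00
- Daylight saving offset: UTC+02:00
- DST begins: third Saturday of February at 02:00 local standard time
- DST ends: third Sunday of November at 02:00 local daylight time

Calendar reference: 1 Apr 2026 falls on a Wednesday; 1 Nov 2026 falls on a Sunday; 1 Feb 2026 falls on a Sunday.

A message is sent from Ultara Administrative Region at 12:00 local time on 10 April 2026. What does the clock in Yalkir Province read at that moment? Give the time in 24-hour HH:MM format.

23:30

1 April 2026 is a Wednesday, so the first Sunday is April 5 and the second is April 12.
1 November 2026 is a Sunday, so the first Sunday is November 1.
Daylight saving runs 12 April – 1 November; 10 April 2026 is outside that window, so Ultara Administrative Region is on standard time at UTC−09:30.
12:00 Ultara Administrative Region + 9h30m = 21:30 UTC.
1 February 2026 is a Sunday, so the first Saturday is February 7 and the third is February 21.
1 November 2026 is a Sunday, so the first Sunday is November 1 and the third is November 15.
At the standard offset (UTC+01:00), 21:30 UTC + 1h = 22:30 Yalkir Province standard time.
The standard-time date in Yalkir Province, 10 April 2026, lies within the daylight-saving period (21 February – 15 November), so Yalkir Province is on daylight time, UTC+02:00.
21:30 UTC + 2h = 23:30 Yalkir Province.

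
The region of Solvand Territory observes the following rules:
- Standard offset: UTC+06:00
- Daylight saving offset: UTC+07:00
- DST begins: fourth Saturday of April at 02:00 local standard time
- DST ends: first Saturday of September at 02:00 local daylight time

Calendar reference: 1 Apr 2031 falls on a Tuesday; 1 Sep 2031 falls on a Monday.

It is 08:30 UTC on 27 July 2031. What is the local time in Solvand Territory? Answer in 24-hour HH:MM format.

15:30

1 April 2031 is a Tuesday, so the first Saturday is April 5 and the fourth is April 26.
1 September 2031 is a Monday, so the first Saturday is September 6.
At the standard offset (UTC+06:00), 08:30 UTC + 6h = 14:30 Solvand Territory standard time.
The standard-time date in Solvand Territory, 27 July 2031, lies within the daylight-saving period (26 April – 6 September), so Solvand Territory is on daylight time, UTC+07:00.
08:30 UTC + 7h = 15:30 local.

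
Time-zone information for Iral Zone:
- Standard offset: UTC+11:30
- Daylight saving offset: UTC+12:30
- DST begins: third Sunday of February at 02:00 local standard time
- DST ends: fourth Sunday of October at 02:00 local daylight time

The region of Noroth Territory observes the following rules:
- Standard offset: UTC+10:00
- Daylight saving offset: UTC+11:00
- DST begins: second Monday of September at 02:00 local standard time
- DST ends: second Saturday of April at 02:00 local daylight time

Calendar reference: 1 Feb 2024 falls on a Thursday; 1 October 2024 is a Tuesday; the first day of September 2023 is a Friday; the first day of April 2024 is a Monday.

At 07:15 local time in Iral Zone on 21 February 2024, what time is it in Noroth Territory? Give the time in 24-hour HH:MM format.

05:45

1 February 2024 is a Thursday, so the first Sunday is February 4 and the third is February 18.
1 October 2024 is a Tuesday, so the first Sunday is October 6 and the fourth is October 27.
Daylight saving runs 18 February – 27 October; 21 February 2024 is inside that window, so Iral Zone is at UTC+12:30.
07:15 Iral Zone − 12h30m = 18:45 UTC (rolling into the previous day, 20 February 2024).
1 September 2023 is a Friday, so the first Monday is September 4 and the second is September 11.
1 April 2024 is a Monday, so the first Saturday is April 6 and the second is April 13.
At the standard offset (UTC+10:00), 18:45 UTC + 10h = 04:45 Noroth Territory standard time (rolling into the next day, 21 February 2024).
The standard-time date in Noroth Territory, 21 February 2024, lies within the daylight-saving period (11 September 2023 – 13 April 2024), so Noroth Territory is on daylight time, UTC+11:00.
18:45 UTC + 11h = 05:45 Noroth Territory (rolling into the next day, 21 February 2024).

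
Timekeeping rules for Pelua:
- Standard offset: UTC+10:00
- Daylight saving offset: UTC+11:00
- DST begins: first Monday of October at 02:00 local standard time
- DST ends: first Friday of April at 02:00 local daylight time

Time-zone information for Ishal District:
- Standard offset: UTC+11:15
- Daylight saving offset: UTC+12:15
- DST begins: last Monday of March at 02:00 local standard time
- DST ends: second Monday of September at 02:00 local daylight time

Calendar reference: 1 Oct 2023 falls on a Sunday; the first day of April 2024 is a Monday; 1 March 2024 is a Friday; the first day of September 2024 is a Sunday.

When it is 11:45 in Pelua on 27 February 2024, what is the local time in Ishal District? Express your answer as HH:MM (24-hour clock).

12:00

1 October 2023 is a Sunday, so the first Monday is October 2.
1 April 2024 is a Monday, so the first Friday is April 5.
27 February 2024 lies within the daylight-saving period (2 October 2023 – 5 April 2024), so Pelua is on daylight time, UTC+11:00.
11:45 Pelua − 11h = 00:45 UTC.
1 March 2024 is a Friday, so Mondays fall on 4, 11, 18, 25; the last is March 25.
1 September 2024 is a Sunday, so the first Monday is September 2 and the second is September 9.
At the standard offset (UTC+11:15), 00:45 UTC + 11h15m = 12:00 Ishal District standard time.
The standard-time date in Ishal District, 27 February 2024, is outside the daylight-saving period (25 March – 9 September), so Ishal District is on standard time, UTC+11:15.
00:45 UTC + 11h15m = 12:00 Ishal District.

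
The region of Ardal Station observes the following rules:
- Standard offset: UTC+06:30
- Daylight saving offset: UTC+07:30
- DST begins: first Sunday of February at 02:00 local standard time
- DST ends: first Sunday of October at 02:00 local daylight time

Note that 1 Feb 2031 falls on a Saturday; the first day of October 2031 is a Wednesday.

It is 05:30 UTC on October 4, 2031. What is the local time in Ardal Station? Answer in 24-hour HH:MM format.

13:00

1 February 2031 is a Saturday, so the first Sunday is February 2.
1 October 2031 is a Wednesday, so the first Sunday is October 5.
At the standard offset (UTC+06:30), 05:30 UTC + 6h30m = 12:00 Ardal Station standard time.
The standard-time date in Ardal Station, October 4, 2031, falls between 2 February and 5 October, so daylight saving is in effect and Ardal Station is at UTC+07:30.
05:30 UTC + 7h30m = 13:00 local.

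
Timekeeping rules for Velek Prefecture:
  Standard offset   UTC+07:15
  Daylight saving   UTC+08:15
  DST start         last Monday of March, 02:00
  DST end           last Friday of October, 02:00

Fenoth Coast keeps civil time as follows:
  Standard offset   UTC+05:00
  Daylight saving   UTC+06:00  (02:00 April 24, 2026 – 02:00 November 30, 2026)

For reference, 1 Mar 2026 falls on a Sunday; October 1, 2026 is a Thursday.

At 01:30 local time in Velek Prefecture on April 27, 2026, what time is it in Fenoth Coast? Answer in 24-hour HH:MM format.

1 March 2026 is a Sunday, so Mondays fall on 2, 9, 16, 23, 30; the last is March 30.
1 October 2026 is a Thursday, so Fridays fall on 2, 9, 16, 23, 30; the last is October 30.
April 27, 2026 lies within the daylight-saving period (30 March – 30 October), so Velek Prefecture is on daylight time, UTC+08:15.
01:30 Velek Prefecture − 8h15m = 17:15 UTC (rolling into the previous day, 26 April 2026).
At the standard offset (UTC+05:00), 17:15 UTC + 5h = 22:15 Fenoth Coast standard time.
Daylight saving runs 24 April – 30 November; the standard-time date in Fenoth Coast, April 26, 2026, is inside that window, so Fenoth Coast is at UTC+06:00.
17:15 UTC + 6h = 23:15 Fenoth Coast.

23:15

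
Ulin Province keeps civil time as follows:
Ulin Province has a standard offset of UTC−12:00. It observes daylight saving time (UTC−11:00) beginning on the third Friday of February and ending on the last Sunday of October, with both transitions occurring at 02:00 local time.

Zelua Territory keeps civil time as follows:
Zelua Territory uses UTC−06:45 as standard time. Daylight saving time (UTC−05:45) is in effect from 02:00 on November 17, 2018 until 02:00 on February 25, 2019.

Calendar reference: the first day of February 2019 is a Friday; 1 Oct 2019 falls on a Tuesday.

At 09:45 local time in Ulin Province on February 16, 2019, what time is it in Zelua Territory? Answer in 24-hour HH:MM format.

1 February 2019 is a Friday, so the first Friday is February 1 and the third is February 15.
1 October 2019 is a Tuesday, so Sundays fall on 6, 13, 20, 27; the last is October 27.
February 16, 2019 falls between 15 February and 27 October, so daylight saving is in effect and Ulin Province is at UTC−11:00.
09:45 Ulin Province + 11h = 20:45 UTC.
At the standard offset (UTC−06:45), 20:45 UTC − 6h45m = 14:00 Zelua Territory standard time.
Daylight saving runs 17 November 2018 – 25 February 2019; the standard-time date in Zelua Territory, February 16, 2019, is inside that window, so Zelua Territory is at UTC−05:45.
20:45 UTC − 5h45m = 15:00 Zelua Territory.

15:00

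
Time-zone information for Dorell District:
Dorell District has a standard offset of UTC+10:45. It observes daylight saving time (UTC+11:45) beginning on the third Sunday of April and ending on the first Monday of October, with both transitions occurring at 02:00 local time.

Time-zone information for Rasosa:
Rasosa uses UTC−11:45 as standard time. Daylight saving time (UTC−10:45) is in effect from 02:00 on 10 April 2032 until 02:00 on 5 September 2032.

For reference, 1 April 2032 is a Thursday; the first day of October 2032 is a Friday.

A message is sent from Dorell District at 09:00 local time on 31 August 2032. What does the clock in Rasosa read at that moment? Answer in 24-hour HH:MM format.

1 April 2032 is a Thursday, so the first Sunday is April 4 and the third is April 18.
1 October 2032 is a Friday, so the first Monday is October 4.
Daylight saving runs 18 April – 4 October; 31 August 2032 is inside that window, so Dorell District is at UTC+11:45.
09:00 Dorell District − 11h45m = 21:15 UTC (rolling into the previous day, 30 August 2032).
At the standard offset (UTC−11:45), 21:15 UTC − 11h45m = 09:30 Rasosa standard time.
The standard-time date in Rasosa, 30 August 2032, lies within the daylight-saving period (10 April – 5 September), so Rasosa is on daylight time, UTC−10:45.
21:15 UTC − 10h45m = 10:30 Rasosa.

10:30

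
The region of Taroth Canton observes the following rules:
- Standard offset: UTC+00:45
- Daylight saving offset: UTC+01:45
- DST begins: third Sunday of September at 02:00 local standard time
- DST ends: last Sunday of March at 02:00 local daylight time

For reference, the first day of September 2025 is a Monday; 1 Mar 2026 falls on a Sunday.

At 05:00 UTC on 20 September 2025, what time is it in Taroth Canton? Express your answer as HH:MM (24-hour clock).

1 September 2025 is a Monday, so the first Sunday is September 7 and the third is September 21.
1 March 2026 is a Sunday, so Sundays fall on 1, 8, 15, 22, 29; the last is March 29.
At the standard offset (UTC+00:45), 05:00 UTC + 0h45m = 05:45 Taroth Canton standard time.
The standard-time date in Taroth Canton, 20 September 2025, is outside the daylight-saving period (21 September 2025 – 29 March 2026), so Taroth Canton is on standard time, UTC+00:45.
05:00 UTC + 0h45m = 05:45 local.

05:45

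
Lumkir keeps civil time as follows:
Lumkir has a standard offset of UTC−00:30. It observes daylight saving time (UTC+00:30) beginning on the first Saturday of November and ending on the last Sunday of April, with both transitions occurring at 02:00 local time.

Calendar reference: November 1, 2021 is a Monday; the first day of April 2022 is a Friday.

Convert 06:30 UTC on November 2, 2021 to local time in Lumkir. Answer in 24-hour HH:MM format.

1 November 2021 is a Monday, so the first Saturday is November 6.
1 April 2022 is a Friday, so Sundays fall on 3, 10, 17, 24; the last is April 24.
At the standard offset (UTC−00:30), 06:30 UTC − 0h30m = 06:00 Lumkir standard time.
Daylight saving runs 6 November 2021 – 24 April 2022; the standard-time date in Lumkir, November 2, 2021, is outside that window, so Lumkir is on standard time at UTC−00:30.
06:30 UTC − 0h30m = 06:00 local.

06:00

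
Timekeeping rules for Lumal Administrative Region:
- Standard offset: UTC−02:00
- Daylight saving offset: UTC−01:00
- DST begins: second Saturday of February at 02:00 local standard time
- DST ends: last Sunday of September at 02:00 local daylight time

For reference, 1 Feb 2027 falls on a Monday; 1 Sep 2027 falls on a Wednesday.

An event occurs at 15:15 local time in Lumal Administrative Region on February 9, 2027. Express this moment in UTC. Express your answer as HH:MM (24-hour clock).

17:15

1 February 2027 is a Monday, so the first Saturday is February 6 and the second is February 13.
1 September 2027 is a Wednesday, so Sundays fall on 5, 12, 19, 26; the last is September 26.
February 9, 2027 is outside the daylight-saving period (13 February – 26 September), so Lumal Administrative Region is on standard time, UTC−02:00.
15:15 local + 2h = 17:15 UTC.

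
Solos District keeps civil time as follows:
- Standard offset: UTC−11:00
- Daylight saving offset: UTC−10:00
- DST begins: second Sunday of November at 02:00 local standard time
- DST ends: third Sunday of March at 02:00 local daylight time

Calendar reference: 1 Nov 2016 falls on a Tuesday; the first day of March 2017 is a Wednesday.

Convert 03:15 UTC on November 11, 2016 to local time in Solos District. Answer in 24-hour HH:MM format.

1 November 2016 is a Tuesday, so the first Sunday is November 6 and the second is November 13.
1 March 2017 is a Wednesday, so the first Sunday is March 5 and the third is March 19.
At the standard offset (UTC−11:00), 03:15 UTC − 11h = 16:15 Solos District standard time (rolling into the previous day, 10 November 2016).
The standard-time date in Solos District, November 10, 2016, does not fall between 13 November 2016 and 19 March 2017, so daylight saving is not in effect and Solos District is at UTC−11:00.
03:15 UTC − 11h = 16:15 local (rolling into the previous day, 10 November 2016).

16:15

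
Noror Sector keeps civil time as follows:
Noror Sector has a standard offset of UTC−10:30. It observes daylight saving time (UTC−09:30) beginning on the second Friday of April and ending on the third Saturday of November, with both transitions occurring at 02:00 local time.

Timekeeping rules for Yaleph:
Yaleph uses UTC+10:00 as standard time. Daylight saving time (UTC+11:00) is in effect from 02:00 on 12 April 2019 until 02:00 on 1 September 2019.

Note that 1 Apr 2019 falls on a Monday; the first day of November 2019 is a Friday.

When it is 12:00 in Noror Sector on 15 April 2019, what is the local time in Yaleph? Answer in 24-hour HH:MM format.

1 April 2019 is a Monday, so the first Friday is April 5 and the second is April 12.
1 November 2019 is a Friday, so the first Saturday is November 2 and the third is November 16.
Daylight saving runs 12 April – 16 November; 15 April 2019 is inside that window, so Noror Sector is at UTC−09:30.
12:00 Noror Sector + 9h30m = 21:30 UTC.
At the standard offset (UTC+10:00), 21:30 UTC + 10h = 07:30 Yaleph standard time (rolling into the next day, 16 April 2019).
The standard-time date in Yaleph, 16 April 2019, falls between 12 April and 1 September, so daylight saving is in effect and Yaleph is at UTC+11:00.
21:30 UTC + 11h = 08:30 Yaleph (rolling into the next day, 16 April 2019).

08:30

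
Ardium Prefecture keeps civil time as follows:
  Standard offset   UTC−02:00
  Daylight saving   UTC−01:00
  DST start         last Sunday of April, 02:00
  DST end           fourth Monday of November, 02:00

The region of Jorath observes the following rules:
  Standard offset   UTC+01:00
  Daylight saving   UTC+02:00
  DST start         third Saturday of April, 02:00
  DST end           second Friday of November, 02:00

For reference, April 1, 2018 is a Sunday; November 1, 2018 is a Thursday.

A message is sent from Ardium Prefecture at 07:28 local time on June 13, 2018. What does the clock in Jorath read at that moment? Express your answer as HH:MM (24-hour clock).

1 April 2018 is a Sunday, so Sundays fall on 1, 8, 15, 22, 29; the last is April 29.
1 November 2018 is a Thursday, so the first Monday is November 5 and the fourth is November 26.
June 13, 2018 lies within the daylight-saving period (29 April – 26 November), so Ardium Prefecture is on daylight time, UTC−01:00.
07:28 Ardium Prefecture + 1h = 08:28 UTC.
1 April 2018 is a Sunday, so the first Saturday is April 7 and the third is April 21.
1 November 2018 is a Thursday, so the first Friday is November 2 and the second is November 9.
At the standard offset (UTC+01:00), 08:28 UTC + 1h = 09:28 Jorath standard time.
The standard-time date in Jorath, June 13, 2018, lies within the daylight-saving period (21 April – 9 November), so Jorath is on daylight time, UTC+02:00.
08:28 UTC + 2h = 10:28 Jorath.

10:28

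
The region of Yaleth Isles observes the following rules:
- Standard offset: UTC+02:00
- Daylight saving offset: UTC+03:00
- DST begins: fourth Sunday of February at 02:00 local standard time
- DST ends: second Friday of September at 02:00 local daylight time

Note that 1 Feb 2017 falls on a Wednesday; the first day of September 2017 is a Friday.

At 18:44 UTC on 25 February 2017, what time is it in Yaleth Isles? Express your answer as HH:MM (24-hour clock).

1 February 2017 is a Wednesday, so the first Sunday is February 5 and the fourth is February 26.
1 September 2017 is a Friday, so the first Friday is September 1 and the second is September 8.
At the standard offset (UTC+02:00), 18:44 UTC + 2h = 20:44 Yaleth Isles standard time.
Daylight saving runs 26 February – 8 September; the standard-time date in Yaleth Isles, 25 February 2017, is outside that window, so Yaleth Isles is on standard time at UTC+02:00.
18:44 UTC + 2h = 20:44 local.

20:44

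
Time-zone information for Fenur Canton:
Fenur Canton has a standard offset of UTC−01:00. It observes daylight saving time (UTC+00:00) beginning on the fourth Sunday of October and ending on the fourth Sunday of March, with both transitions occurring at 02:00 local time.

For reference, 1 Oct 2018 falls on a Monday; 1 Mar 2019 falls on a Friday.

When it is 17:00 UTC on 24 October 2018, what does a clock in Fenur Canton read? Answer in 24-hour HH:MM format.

1 October 2018 is a Monday, so the first Sunday is October 7 and the fourth is October 28.
1 March 2019 is a Friday, so the first Sunday is March 3 and the fourth is March 24.
At the standard offset (UTC−01:00), 17:00 UTC − 1h = 16:00 Fenur Canton standard time.
Daylight saving runs 28 October 2018 – 24 March 2019; the standard-time date in Fenur Canton, 24 October 2018, is outside that window, so Fenur Canton is on standard time at UTC−01:00.
17:00 UTC − 1h = 16:00 local.

16:00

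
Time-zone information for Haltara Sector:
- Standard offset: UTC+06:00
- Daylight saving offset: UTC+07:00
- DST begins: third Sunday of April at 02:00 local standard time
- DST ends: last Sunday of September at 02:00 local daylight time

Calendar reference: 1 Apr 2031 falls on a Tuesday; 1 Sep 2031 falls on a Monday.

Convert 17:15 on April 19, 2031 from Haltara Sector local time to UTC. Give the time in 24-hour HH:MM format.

11:15

1 April 2031 is a Tuesday, so the first Sunday is April 6 and the third is April 20.
1 September 2031 is a Monday, so Sundays fall on 7, 14, 21, 28; the last is September 28.
April 19, 2031 does not fall between 20 April and 28 September, so daylight saving is not in effect and Haltara Sector is at UTC+06:00.
17:15 local − 6h = 11:15 UTC.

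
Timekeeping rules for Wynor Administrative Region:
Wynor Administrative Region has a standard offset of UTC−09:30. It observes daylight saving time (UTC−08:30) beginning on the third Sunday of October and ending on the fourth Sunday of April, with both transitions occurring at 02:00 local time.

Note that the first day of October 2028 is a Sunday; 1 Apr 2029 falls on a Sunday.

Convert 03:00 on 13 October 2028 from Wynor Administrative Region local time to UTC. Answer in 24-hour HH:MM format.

12:30

1 October 2028 is a Sunday, so the first Sunday is October 1 and the third is October 15.
1 April 2029 is a Sunday, so the first Sunday is April 1 and the fourth is April 22.
Daylight saving runs 15 October 2028 – 22 April 2029; 13 October 2028 is outside that window, so Wynor Administrative Region is on standard time at UTC−09:30.
03:00 local + 9h30m = 12:30 UTC.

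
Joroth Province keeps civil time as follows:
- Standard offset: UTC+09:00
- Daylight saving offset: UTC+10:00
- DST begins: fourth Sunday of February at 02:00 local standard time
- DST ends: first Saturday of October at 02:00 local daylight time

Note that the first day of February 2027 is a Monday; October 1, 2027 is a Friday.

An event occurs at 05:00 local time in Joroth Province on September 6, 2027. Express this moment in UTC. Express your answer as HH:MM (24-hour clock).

1 February 2027 is a Monday, so the first Sunday is February 7 and the fourth is February 28.
1 October 2027 is a Friday, so the first Saturday is October 2.
September 6, 2027 falls between 28 February and 2 October, so daylight saving is in effect and Joroth Province is at UTC+10:00.
05:00 local − 10h = 19:00 UTC (rolling into the previous day, 5 September 2027).

19:00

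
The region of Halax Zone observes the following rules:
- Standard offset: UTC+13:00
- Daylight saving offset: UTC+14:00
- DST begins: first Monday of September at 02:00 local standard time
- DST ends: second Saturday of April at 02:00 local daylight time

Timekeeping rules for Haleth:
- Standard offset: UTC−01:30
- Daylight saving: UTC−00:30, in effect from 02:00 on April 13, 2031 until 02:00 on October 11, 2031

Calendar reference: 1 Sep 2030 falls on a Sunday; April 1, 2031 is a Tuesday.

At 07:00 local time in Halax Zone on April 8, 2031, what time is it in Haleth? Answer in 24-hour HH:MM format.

1 September 2030 is a Sunday, so the first Monday is September 2.
1 April 2031 is a Tuesday, so the first Saturday is April 5 and the second is April 12.
April 8, 2031 lies within the daylight-saving period (2 September 2030 – 12 April 2031), so Halax Zone is on daylight time, UTC+14:00.
07:00 Halax Zone − 14h = 17:00 UTC (rolling into the previous day, 7 April 2031).
At the standard offset (UTC−01:30), 17:00 UTC − 1h30m = 15:30 Haleth standard time.
The standard-time date in Haleth, April 7, 2031, does not fall between 13 April and 11 October, so daylight saving is not in effect and Haleth is at UTC−01:30.
17:00 UTC − 1h30m = 15:30 Haleth.

15:30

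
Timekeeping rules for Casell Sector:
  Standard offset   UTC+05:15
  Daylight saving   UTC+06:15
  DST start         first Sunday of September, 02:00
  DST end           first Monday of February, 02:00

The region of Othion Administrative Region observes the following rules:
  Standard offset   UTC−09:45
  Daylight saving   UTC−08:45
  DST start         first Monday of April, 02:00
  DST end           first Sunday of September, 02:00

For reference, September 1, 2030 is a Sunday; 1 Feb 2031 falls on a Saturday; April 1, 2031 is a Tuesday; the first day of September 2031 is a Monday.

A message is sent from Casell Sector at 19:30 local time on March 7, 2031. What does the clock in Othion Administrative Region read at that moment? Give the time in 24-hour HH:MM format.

04:30

1 September 2030 is a Sunday, so the first Sunday is September 1.
1 February 2031 is a Saturday, so the first Monday is February 3.
March 7, 2031 is outside the daylight-saving period (1 September 2030 – 3 February 2031), so Casell Sector is on standard time, UTC+05:15.
19:30 Casell Sector − 5h15m = 14:15 UTC.
1 April 2031 is a Tuesday, so the first Monday is April 7.
1 September 2031 is a Monday, so the first Sunday is September 7.
At the standard offset (UTC−09:45), 14:15 UTC − 9h45m = 04:30 Othion Administrative Region standard time.
The standard-time date in Othion Administrative Region, March 7, 2031, does not fall between 7 April and 7 September, so daylight saving is not in effect and Othion Administrative Region is at UTC−09:45.
14:15 UTC − 9h45m = 04:30 Othion Administrative Region.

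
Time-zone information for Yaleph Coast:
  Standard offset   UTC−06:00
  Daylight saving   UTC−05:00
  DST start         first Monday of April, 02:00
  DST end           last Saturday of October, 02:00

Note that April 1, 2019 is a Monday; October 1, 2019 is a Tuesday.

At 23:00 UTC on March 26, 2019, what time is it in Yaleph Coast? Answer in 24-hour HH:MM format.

1 April 2019 is a Monday, so the first Monday is April 1.
1 October 2019 is a Tuesday, so Saturdays fall on 5, 12, 19, 26; the last is October 26.
At the standard offset (UTC−06:00), 23:00 UTC − 6h = 17:00 Yaleph Coast standard time.
The standard-time date in Yaleph Coast, March 26, 2019, does not fall between 1 April and 26 October, so daylight saving is not in effect and Yaleph Coast is at UTC−06:00.
23:00 UTC − 6h = 17:00 local.

17:00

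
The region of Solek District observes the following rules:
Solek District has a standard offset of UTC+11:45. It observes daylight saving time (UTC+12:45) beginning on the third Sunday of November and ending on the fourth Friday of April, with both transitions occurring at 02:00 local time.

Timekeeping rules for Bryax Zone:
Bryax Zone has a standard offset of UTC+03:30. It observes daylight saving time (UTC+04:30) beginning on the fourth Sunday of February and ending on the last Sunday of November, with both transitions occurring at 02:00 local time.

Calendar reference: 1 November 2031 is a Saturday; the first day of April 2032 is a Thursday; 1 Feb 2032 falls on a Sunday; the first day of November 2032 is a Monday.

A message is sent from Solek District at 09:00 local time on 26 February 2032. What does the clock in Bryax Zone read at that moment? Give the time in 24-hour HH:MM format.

1 November 2031 is a Saturday, so the first Sunday is November 2 and the third is November 16.
1 April 2032 is a Thursday, so the first Friday is April 2 and the fourth is April 23.
26 February 2032 falls between 16 November 2031 and 23 April 2032, so daylight saving is in effect and Solek District is at UTC+12:45.
09:00 Solek District − 12h45m = 20:15 UTC (rolling into the previous day, 25 February 2032).
1 February 2032 is a Sunday, so the first Sunday is February 1 and the fourth is February 22.
1 November 2032 is a Monday, so Sundays fall on 7, 14, 21, 28; the last is November 28.
At the standard offset (UTC+03:30), 20:15 UTC + 3h30m = 23:45 Bryax Zone standard time.
Daylight saving runs 22 February – 28 November; the standard-time date in Bryax Zone, 25 February 2032, is inside that window, so Bryax Zone is at UTC+04:30.
20:15 UTC + 4h30m = 00:45 Bryax Zone (rolling into the next day, 26 February 2032).

00:45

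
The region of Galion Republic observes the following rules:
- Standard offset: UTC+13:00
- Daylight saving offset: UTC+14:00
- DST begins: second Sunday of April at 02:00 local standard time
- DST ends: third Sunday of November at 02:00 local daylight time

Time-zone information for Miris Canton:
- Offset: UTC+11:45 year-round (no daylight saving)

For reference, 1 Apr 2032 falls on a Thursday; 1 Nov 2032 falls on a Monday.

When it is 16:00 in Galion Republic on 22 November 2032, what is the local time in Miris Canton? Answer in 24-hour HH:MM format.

1 April 2032 is a Thursday, so the first Sunday is April 4 and the second is April 11.
1 November 2032 is a Monday, so the first Sunday is November 7 and the third is November 21.
Daylight saving runs 11 April – 21 November; 22 November 2032 is outside that window, so Galion Republic is on standard time at UTC+13:00.
16:00 Galion Republic − 13h = 03:00 UTC.
Miris Canton stays on UTC+11:45 all year.
03:00 UTC + 11h45m = 14:45 Miris Canton.

14:45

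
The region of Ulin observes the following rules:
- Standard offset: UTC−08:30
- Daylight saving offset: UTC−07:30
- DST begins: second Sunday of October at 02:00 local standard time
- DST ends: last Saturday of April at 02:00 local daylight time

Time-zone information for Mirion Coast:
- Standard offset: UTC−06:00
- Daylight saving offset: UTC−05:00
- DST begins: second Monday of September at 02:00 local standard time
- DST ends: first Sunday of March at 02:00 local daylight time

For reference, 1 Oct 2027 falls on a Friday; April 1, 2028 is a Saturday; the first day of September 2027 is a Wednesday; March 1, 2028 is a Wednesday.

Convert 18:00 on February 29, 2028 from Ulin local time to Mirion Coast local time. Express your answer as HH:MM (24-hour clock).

1 October 2027 is a Friday, so the first Sunday is October 3 and the second is October 10.
1 April 2028 is a Saturday, so Saturdays fall on 1, 8, 15, 22, 29; the last is April 29.
February 29, 2028 falls between 10 October 2027 and 29 April 2028, so daylight saving is in effect and Ulin is at UTC−07:30.
18:00 Ulin + 7h30m = 01:30 UTC (rolling into the next day, 1 March 2028).
1 September 2027 is a Wednesday, so the first Monday is September 6 and the second is September 13.
1 March 2028 is a Wednesday, so the first Sunday is March 5.
At the standard offset (UTC−06:00), 01:30 UTC − 6h = 19:30 Mirion Coast standard time (rolling into the previous day, 29 February 2028).
Daylight saving runs 13 September 2027 – 5 March 2028; the standard-time date in Mirion Coast, February 29, 2028, is inside that window, so Mirion Coast is at UTC−05:00.
01:30 UTC − 5h = 20:30 Mirion Coast (rolling into the previous day, 29 February 2028).

20:30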